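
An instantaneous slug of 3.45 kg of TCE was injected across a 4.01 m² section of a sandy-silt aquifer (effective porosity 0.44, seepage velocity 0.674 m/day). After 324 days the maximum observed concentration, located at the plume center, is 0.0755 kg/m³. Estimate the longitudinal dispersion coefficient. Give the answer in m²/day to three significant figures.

0.165 m²/day

At the plume center C_max = M/(n_e·A·√(4πDt)), so D = M²/(4πt·(n_e·A·C_max)²).
n_e·A·C_max = 0.44 × 4.01 × 0.0755 = 0.1332 kg/m.
D = 3.45²/(4π × 324 × 0.1332²) = 0.165 m²/day.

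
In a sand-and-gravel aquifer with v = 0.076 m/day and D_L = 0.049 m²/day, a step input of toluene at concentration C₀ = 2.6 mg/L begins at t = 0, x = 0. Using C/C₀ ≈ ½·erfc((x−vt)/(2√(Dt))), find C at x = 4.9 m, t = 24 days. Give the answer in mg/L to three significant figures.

For a continuous step input, C/C₀ ≈ ½·erfc((x−vt)/(2√(Dt))).
vt = 0.076 × 24 = 1.824 m and 2√(Dt) = 2√(0.049 × 24) = 2.169 m.
Argument (x−vt)/(2√(Dt)) = (4.9 − 1.824)/2.169 = 1.418; ½·erfc(1.418) = 0.02246.
C = 2.6 × 0.02246 = 0.0584 mg/L.

0.0584 mg/L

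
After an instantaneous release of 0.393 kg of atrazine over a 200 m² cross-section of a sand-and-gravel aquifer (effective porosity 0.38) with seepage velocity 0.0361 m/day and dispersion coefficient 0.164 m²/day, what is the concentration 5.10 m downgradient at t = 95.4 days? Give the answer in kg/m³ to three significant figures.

For an instantaneous plane source, C(x,t) = M/(n_e·A·√(4πDt)) · exp(−(x−vt)²/(4Dt)), with n_e·A the pore (flow) area.
Plume center vt = 0.0361 × 95.4 = 3.44394 m, so the well at 5.10 m is 1.65606 m downgradient of the peak.
√(4πDt) = 14.02 m, giving peak height M/(n_e·A·√(4πDt)) = 0.393/(0.38 × 200 × 14.02) = 0.0003688 kg/m³.
(x−vt)²/(4Dt) = (1.65606)²/(4 × 0.164 × 95.4) = 0.04382; exp(−0.04382) = 0.9571.
C = 0.0003688 × 0.9571 = 0.000353 kg/m³.

0.000353 kg/m³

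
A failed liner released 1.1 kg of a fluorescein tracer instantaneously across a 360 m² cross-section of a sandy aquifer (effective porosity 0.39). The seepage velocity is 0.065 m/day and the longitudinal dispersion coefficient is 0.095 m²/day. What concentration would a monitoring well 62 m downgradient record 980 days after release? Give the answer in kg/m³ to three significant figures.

0.000227 kg/m³

For an instantaneous plane source, C(x,t) = M/(n_e·A·√(4πDt)) · exp(−(x−vt)²/(4Dt)), with n_e·A the pore (flow) area.
Plume center vt = 0.065 × 980 = 63.7 m, so the well at 62 m is 1.7 m upgradient of the peak.
√(4πDt) = 34.20 m, giving peak height M/(n_e·A·√(4πDt)) = 1.1/(0.39 × 360 × 34.20) = 0.0002291 kg/m³.
(x−vt)²/(4Dt) = (-1.7)²/(4 × 0.095 × 980) = 0.007760; exp(−0.007760) = 0.9923.
C = 0.0002291 × 0.9923 = 0.000227 kg/m³.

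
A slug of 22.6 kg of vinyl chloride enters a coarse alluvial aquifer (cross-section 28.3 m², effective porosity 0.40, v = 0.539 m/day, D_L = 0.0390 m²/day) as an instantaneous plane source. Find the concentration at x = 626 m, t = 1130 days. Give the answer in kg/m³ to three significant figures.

For an instantaneous plane source, C(x,t) = M/(n_e·A·√(4πDt)) · exp(−(x−vt)²/(4Dt)), with n_e·A the pore (flow) area.
Plume center vt = 0.539 × 1130 = 609.07 m, so the well at 626 m is 16.93 m downgradient of the peak.
√(4πDt) = 23.53 m, giving peak height M/(n_e·A·√(4πDt)) = 22.6/(0.40 × 28.3 × 23.53) = 0.08485 kg/m³.
(x−vt)²/(4Dt) = (16.93)²/(4 × 0.0390 × 1130) = 1.626; exp(−1.626) = 0.1967.
C = 0.08485 × 0.1967 = 0.0167 kg/m³.

0.0167 kg/m³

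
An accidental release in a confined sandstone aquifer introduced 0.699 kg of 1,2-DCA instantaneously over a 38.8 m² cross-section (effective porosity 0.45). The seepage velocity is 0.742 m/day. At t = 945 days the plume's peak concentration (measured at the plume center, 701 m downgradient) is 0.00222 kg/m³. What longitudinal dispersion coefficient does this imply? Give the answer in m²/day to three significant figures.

At the plume center C_max = M/(n_e·A·√(4πDt)), so D = M²/(4πt·(n_e·A·C_max)²).
n_e·A·C_max = 0.45 × 38.8 × 0.00222 = 0.03876 kg/m.
D = 0.699²/(4π × 945 × 0.03876²) = 0.0274 m²/day.

0.0274 m²/day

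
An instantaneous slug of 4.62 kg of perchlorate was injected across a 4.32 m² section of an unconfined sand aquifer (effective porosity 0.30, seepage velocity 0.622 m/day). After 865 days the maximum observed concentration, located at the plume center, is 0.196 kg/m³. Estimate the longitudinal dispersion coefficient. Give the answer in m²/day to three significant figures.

0.0304 m²/day

At the plume center C_max = M/(n_e·A·√(4πDt)), so D = M²/(4πt·(n_e·A·C_max)²).
n_e·A·C_max = 0.30 × 4.32 × 0.196 = 0.2540 kg/m.
D = 4.62²/(4π × 865 × 0.2540²) = 0.0304 m²/day.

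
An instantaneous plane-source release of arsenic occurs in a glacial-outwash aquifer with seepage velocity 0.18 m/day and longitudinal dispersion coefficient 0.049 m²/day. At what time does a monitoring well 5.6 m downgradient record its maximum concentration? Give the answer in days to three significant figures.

29.6 days

For the 1D instantaneous-source solution, setting ∂C/∂t = 0 at fixed x gives v²t² + 2Dt − x² = 0, so t = (√(D² + v²x²) − D)/v².
√(D² + v²x²) = √(0.049² + 0.18² × 5.6²) = 1.009; v² = 0.0324.
t = (1.009 − 0.049)/0.0324 = 29.6 days (vs. the pure-advection estimate x/v = 31.1 d).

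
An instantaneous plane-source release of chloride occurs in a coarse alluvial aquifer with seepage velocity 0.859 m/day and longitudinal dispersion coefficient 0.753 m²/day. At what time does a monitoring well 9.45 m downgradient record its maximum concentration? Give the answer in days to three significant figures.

10.0 days

For the 1D instantaneous-source solution, setting ∂C/∂t = 0 at fixed x gives v²t² + 2Dt − x² = 0, so t = (√(D² + v²x²) − D)/v².
√(D² + v²x²) = √(0.753² + 0.859² × 9.45²) = 8.152; v² = 0.737881.
t = (8.152 − 0.753)/0.737881 = 10.0 days (vs. the pure-advection estimate x/v = 11.0 d).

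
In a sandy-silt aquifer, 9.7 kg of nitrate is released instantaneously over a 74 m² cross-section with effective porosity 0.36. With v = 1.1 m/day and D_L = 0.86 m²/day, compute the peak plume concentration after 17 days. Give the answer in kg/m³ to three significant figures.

0.0269 kg/m³

The peak of an instantaneous 1D plume sits at x = vt; there the Gaussian factor is 1 and C_max = M/(n_e·A·√(4πDt)), where n_e·A is the pore area the mass is dissolved in.
√(4πDt) = √(4π × 0.86 × 17) = 13.55 m, so C_max = 9.7/(0.36 × 74 × 13.55) = 0.0269 kg/m³.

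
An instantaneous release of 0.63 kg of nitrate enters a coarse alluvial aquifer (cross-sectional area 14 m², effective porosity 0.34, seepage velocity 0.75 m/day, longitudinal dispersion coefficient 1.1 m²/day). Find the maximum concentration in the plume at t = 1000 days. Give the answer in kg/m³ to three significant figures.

0.00113 kg/m³

The peak of an instantaneous 1D plume sits at x = vt; there the Gaussian factor is 1 and C_max = M/(n_e·A·√(4πDt)), where n_e·A is the pore area the mass is dissolved in.
√(4πDt) = √(4π × 1.1 × 1000) = 117.6 m, so C_max = 0.63/(0.34 × 14 × 117.6) = 0.00113 kg/m³.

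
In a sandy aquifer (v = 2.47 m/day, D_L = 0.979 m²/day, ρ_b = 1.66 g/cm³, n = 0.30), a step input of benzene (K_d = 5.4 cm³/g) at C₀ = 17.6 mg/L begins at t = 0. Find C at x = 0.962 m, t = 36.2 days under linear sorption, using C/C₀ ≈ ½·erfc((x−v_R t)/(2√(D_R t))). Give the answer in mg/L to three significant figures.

15.8 mg/L

Retardation factor R = 1 + ρ_b·K_d/n = 1 + 1.66 × 5.4/0.30 = 30.88.
Sorption retards both mechanisms: v_R = v/R = 0.07999 m/day, D_R = D/R = 0.03170 m²/day.
v_R·t = 0.07999 × 36.2 = 2.895638 m; 2√(D_R t) = 2.142 m; argument = (0.962 − 2.895638)/2.142 = -0.9027.
C = C₀ × ½·erfc(-0.9027) = 17.6 × 0.8991 = 15.8 mg/L.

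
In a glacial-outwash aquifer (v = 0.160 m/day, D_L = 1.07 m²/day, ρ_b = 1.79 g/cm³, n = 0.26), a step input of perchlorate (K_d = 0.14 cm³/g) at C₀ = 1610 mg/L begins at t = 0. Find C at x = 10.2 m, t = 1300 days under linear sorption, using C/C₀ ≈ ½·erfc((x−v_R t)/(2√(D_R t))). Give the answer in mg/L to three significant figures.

Retardation factor R = 1 + ρ_b·K_d/n = 1 + 1.79 × 0.14/0.26 = 1.964.
Sorption retards both mechanisms: v_R = v/R = 0.08147 m/day, D_R = D/R = 0.5448 m²/day.
v_R·t = 0.08147 × 1300 = 105.911 m; 2√(D_R t) = 53.23 m; argument = (10.2 − 105.911)/53.23 = -1.798.
C = C₀ × ½·erfc(-1.798) = 1610 × 0.9945 = 1600 mg/L.

1600 mg/L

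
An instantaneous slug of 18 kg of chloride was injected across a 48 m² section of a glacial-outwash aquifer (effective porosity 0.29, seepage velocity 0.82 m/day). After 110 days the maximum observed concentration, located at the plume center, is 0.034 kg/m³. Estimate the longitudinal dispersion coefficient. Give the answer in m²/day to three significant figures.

At the plume center C_max = M/(n_e·A·√(4πDt)), so D = M²/(4πt·(n_e·A·C_max)²).
n_e·A·C_max = 0.29 × 48 × 0.034 = 0.4733 kg/m.
D = 18²/(4π × 110 × 0.4733²) = 1.05 m²/day.

1.05 m²/day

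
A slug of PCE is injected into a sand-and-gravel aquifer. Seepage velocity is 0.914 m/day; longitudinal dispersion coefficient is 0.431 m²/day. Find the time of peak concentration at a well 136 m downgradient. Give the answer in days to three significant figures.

For the 1D instantaneous-source solution, setting ∂C/∂t = 0 at fixed x gives v²t² + 2Dt − x² = 0, so t = (√(D² + v²x²) − D)/v².
√(D² + v²x²) = √(0.431² + 0.914² × 136²) = 124.3; v² = 0.835396.
t = (124.3 − 0.431)/0.835396 = 148 days (vs. the pure-advection estimate x/v = 149 d).

148 days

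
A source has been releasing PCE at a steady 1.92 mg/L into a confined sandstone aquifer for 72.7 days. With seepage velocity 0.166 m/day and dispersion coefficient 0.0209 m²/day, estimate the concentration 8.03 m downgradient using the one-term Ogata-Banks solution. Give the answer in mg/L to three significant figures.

1.90 mg/L

For a continuous step input, C/C₀ ≈ ½·erfc((x−vt)/(2√(Dt))).
vt = 0.166 × 72.7 = 12.0682 m and 2√(Dt) = 2√(0.0209 × 72.7) = 2.465 m.
Argument (x−vt)/(2√(Dt)) = (8.03 − 12.0682)/2.465 = -1.638; ½·erfc(-1.638) = 0.9897.
C = 1.92 × 0.9897 = 1.90 mg/L.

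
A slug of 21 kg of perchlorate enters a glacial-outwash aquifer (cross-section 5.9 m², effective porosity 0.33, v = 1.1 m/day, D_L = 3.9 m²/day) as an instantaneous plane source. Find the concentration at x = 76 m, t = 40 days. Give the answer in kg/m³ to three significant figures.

0.0472 kg/m³

For an instantaneous plane source, C(x,t) = M/(n_e·A·√(4πDt)) · exp(−(x−vt)²/(4Dt)), with n_e·A the pore (flow) area.
Plume center vt = 1.1 × 40 = 44 m, so the well at 76 m is 32 m downgradient of the peak.
√(4πDt) = 44.28 m, giving peak height M/(n_e·A·√(4πDt)) = 21/(0.33 × 5.9 × 44.28) = 0.2436 kg/m³.
(x−vt)²/(4Dt) = (32)²/(4 × 3.9 × 40) = 1.641; exp(−1.641) = 0.1938.
C = 0.2436 × 0.1938 = 0.0472 kg/m³.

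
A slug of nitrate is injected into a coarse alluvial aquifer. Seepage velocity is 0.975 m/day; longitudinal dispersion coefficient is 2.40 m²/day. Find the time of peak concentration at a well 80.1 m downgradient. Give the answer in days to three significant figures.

79.7 days

For the 1D instantaneous-source solution, setting ∂C/∂t = 0 at fixed x gives v²t² + 2Dt − x² = 0, so t = (√(D² + v²x²) − D)/v².
√(D² + v²x²) = √(2.40² + 0.975² × 80.1²) = 78.13; v² = 0.950625.
t = (78.13 − 2.40)/0.950625 = 79.7 days (vs. the pure-advection estimate x/v = 82.2 d).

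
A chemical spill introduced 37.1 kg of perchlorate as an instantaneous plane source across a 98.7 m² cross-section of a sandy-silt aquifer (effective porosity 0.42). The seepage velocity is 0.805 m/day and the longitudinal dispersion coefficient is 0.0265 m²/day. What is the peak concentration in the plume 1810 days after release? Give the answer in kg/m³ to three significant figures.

The peak of an instantaneous 1D plume sits at x = vt; there the Gaussian factor is 1 and C_max = M/(n_e·A·√(4πDt)), where n_e·A is the pore area the mass is dissolved in.
√(4πDt) = √(4π × 0.0265 × 1810) = 24.55 m, so C_max = 37.1/(0.42 × 98.7 × 24.55) = 0.0365 kg/m³.

0.0365 kg/m³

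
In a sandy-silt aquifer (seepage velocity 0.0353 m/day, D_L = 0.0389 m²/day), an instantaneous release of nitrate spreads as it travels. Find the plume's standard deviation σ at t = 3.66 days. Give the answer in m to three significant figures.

Dispersive spreading gives a Gaussian with σ² = 2Dt; advection only shifts the center.
σ = √(2 × 0.0389 × 3.66) = 0.534 m.

0.534 m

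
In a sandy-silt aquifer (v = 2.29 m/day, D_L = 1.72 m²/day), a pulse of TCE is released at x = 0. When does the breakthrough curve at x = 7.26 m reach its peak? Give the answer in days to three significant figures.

2.86 days

For the 1D instantaneous-source solution, setting ∂C/∂t = 0 at fixed x gives v²t² + 2Dt − x² = 0, so t = (√(D² + v²x²) − D)/v².
√(D² + v²x²) = √(1.72² + 2.29² × 7.26²) = 16.71; v² = 5.2441.
t = (16.71 − 1.72)/5.2441 = 2.86 days (vs. the pure-advection estimate x/v = 3.17 d).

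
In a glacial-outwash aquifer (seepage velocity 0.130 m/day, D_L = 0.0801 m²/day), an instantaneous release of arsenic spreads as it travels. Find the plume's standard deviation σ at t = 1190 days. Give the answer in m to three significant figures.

Dispersive spreading gives a Gaussian with σ² = 2Dt; advection only shifts the center.
σ = √(2 × 0.0801 × 1190) = 13.8 m.

13.8 m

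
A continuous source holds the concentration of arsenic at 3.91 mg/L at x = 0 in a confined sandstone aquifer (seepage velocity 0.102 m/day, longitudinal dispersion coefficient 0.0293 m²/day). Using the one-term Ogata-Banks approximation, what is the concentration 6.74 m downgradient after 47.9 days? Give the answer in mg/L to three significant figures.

For a continuous step input, C/C₀ ≈ ½·erfc((x−vt)/(2√(Dt))).
vt = 0.102 × 47.9 = 4.8858 m and 2√(Dt) = 2√(0.0293 × 47.9) = 2.369 m.
Argument (x−vt)/(2√(Dt)) = (6.74 − 4.8858)/2.369 = 0.7827; ½·erfc(0.7827) = 0.1342.
C = 3.91 × 0.1342 = 0.525 mg/L.

0.525 mg/L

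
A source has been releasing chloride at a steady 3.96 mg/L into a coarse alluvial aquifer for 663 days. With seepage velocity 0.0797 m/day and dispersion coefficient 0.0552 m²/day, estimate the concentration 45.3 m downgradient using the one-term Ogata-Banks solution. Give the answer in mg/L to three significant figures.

3.21 mg/L

For a continuous step input, C/C₀ ≈ ½·erfc((x−vt)/(2√(Dt))).
vt = 0.0797 × 663 = 52.8411 m and 2√(Dt) = 2√(0.0552 × 663) = 12.10 m.
Argument (x−vt)/(2√(Dt)) = (45.3 − 52.8411)/12.10 = -0.6232; ½·erfc(-0.6232) = 0.8109.
C = 3.96 × 0.8109 = 3.21 mg/L.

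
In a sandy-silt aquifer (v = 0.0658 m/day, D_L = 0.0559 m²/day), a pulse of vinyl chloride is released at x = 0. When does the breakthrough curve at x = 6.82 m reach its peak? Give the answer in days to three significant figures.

For the 1D instantaneous-source solution, setting ∂C/∂t = 0 at fixed x gives v²t² + 2Dt − x² = 0, so t = (√(D² + v²x²) − D)/v².
√(D² + v²x²) = √(0.0559² + 0.0658² × 6.82²) = 0.4522; v² = 0.00432964.
t = (0.4522 − 0.0559)/0.00432964 = 91.5 days (vs. the pure-advection estimate x/v = 104 d).

91.5 days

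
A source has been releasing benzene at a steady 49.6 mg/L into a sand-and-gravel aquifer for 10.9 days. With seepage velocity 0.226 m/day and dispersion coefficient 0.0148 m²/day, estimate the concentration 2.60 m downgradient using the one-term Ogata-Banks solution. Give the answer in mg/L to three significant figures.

20.1 mg/L

For a continuous step input, C/C₀ ≈ ½·erfc((x−vt)/(2√(Dt))).
vt = 0.226 × 10.9 = 2.4634 m and 2√(Dt) = 2√(0.0148 × 10.9) = 0.8033 m.
Argument (x−vt)/(2√(Dt)) = (2.60 − 2.4634)/0.8033 = 0.1700; ½·erfc(0.1700) = 0.4050.
C = 49.6 × 0.4050 = 20.1 mg/L.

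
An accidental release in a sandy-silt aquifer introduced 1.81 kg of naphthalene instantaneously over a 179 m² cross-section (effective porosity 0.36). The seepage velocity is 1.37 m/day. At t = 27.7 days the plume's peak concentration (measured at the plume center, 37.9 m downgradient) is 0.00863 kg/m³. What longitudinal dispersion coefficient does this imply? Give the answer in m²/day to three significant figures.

At the plume center C_max = M/(n_e·A·√(4πDt)), so D = M²/(4πt·(n_e·A·C_max)²).
n_e·A·C_max = 0.36 × 179 × 0.00863 = 0.5561 kg/m.
D = 1.81²/(4π × 27.7 × 0.5561²) = 0.0304 m²/day.

0.0304 m²/day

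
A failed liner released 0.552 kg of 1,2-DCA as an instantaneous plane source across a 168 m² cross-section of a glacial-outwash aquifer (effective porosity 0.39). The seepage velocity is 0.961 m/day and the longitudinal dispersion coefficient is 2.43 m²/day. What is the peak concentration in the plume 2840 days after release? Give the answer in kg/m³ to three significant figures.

2.86e-05 kg/m³

The peak of an instantaneous 1D plume sits at x = vt; there the Gaussian factor is 1 and C_max = M/(n_e·A·√(4πDt)), where n_e·A is the pore area the mass is dissolved in.
√(4πDt) = √(4π × 2.43 × 2840) = 294.5 m, so C_max = 0.552/(0.39 × 168 × 294.5) = 2.86e-05 kg/m³.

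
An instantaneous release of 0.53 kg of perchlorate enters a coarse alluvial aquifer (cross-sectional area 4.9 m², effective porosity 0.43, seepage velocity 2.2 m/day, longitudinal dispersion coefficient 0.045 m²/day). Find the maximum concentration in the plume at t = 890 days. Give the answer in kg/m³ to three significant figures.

0.0112 kg/m³

The peak of an instantaneous 1D plume sits at x = vt; there the Gaussian factor is 1 and C_max = M/(n_e·A·√(4πDt)), where n_e·A is the pore area the mass is dissolved in.
√(4πDt) = √(4π × 0.045 × 890) = 22.43 m, so C_max = 0.53/(0.43 × 4.9 × 22.43) = 0.0112 kg/m³.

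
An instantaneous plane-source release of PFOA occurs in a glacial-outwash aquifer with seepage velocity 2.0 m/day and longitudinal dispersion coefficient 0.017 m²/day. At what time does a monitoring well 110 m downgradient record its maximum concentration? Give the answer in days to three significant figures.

For the 1D instantaneous-source solution, setting ∂C/∂t = 0 at fixed x gives v²t² + 2Dt − x² = 0, so t = (√(D² + v²x²) − D)/v².
√(D² + v²x²) = √(0.017² + 2.0² × 110²) = 220.0; v² = 4.
t = (220.0 − 0.017)/4 = 55.0 days (vs. the pure-advection estimate x/v = 55.0 d).

55.0 days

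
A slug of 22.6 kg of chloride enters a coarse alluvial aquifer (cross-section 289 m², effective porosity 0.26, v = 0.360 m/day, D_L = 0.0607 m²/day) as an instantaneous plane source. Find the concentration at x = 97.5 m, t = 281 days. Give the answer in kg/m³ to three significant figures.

0.0169 kg/m³

For an instantaneous plane source, C(x,t) = M/(n_e·A·√(4πDt)) · exp(−(x−vt)²/(4Dt)), with n_e·A the pore (flow) area.
Plume center vt = 0.360 × 281 = 101.16 m, so the well at 97.5 m is 3.66 m upgradient of the peak.
√(4πDt) = 14.64 m, giving peak height M/(n_e·A·√(4πDt)) = 22.6/(0.26 × 289 × 14.64) = 0.02054 kg/m³.
(x−vt)²/(4Dt) = (-3.66)²/(4 × 0.0607 × 281) = 0.1963; exp(−0.1963) = 0.8218.
C = 0.02054 × 0.8218 = 0.0169 kg/m³.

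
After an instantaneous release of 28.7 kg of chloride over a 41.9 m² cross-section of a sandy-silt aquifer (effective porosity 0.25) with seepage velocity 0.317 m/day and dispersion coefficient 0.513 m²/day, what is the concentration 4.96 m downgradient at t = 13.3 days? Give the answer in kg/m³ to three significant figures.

0.290 kg/m³

For an instantaneous plane source, C(x,t) = M/(n_e·A·√(4πDt)) · exp(−(x−vt)²/(4Dt)), with n_e·A the pore (flow) area.
Plume center vt = 0.317 × 13.3 = 4.2161 m, so the well at 4.96 m is 0.7439 m downgradient of the peak.
√(4πDt) = 9.260 m, giving peak height M/(n_e·A·√(4πDt)) = 28.7/(0.25 × 41.9 × 9.260) = 0.2959 kg/m³.
(x−vt)²/(4Dt) = (0.7439)²/(4 × 0.513 × 13.3) = 0.02028; exp(−0.02028) = 0.9799.
C = 0.2959 × 0.9799 = 0.290 kg/m³.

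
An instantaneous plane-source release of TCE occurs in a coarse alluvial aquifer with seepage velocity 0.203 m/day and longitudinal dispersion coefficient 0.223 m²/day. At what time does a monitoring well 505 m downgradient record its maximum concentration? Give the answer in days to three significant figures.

2480 days

For the 1D instantaneous-source solution, setting ∂C/∂t = 0 at fixed x gives v²t² + 2Dt − x² = 0, so t = (√(D² + v²x²) − D)/v².
√(D² + v²x²) = √(0.223² + 0.203² × 505²) = 102.5; v² = 0.041209.
t = (102.5 − 0.223)/0.041209 = 2480 days (vs. the pure-advection estimate x/v = 2490 d).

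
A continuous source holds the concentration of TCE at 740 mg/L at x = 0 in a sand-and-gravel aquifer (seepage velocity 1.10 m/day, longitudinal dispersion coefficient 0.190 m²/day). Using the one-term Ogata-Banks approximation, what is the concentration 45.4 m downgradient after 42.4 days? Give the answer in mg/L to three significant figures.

For a continuous step input, C/C₀ ≈ ½·erfc((x−vt)/(2√(Dt))).
vt = 1.10 × 42.4 = 46.64 m and 2√(Dt) = 2√(0.190 × 42.4) = 5.677 m.
Argument (x−vt)/(2√(Dt)) = (45.4 − 46.64)/5.677 = -0.2184; ½·erfc(-0.2184) = 0.6213.
C = 740 × 0.6213 = 460 mg/L.

460 mg/L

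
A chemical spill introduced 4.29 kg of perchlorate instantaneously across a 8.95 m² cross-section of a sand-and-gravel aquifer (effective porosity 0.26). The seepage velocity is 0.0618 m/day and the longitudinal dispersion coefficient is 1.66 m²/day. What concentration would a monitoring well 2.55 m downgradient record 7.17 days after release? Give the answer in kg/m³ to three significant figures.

For an instantaneous plane source, C(x,t) = M/(n_e·A·√(4πDt)) · exp(−(x−vt)²/(4Dt)), with n_e·A the pore (flow) area.
Plume center vt = 0.0618 × 7.17 = 0.443106 m, so the well at 2.55 m is 2.106894 m downgradient of the peak.
√(4πDt) = 12.23 m, giving peak height M/(n_e·A·√(4πDt)) = 4.29/(0.26 × 8.95 × 12.23) = 0.1507 kg/m³.
(x−vt)²/(4Dt) = (2.106894)²/(4 × 1.66 × 7.17) = 0.09324; exp(−0.09324) = 0.9110.
C = 0.1507 × 0.9110 = 0.137 kg/m³.

0.137 kg/m³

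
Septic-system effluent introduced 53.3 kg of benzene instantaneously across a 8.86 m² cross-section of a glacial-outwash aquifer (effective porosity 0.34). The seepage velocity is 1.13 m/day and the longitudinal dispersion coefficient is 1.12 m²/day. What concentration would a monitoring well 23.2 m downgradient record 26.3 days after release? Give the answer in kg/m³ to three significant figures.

0.641 kg/m³

For an instantaneous plane source, C(x,t) = M/(n_e·A·√(4πDt)) · exp(−(x−vt)²/(4Dt)), with n_e·A the pore (flow) area.
Plume center vt = 1.13 × 26.3 = 29.719 m, so the well at 23.2 m is 6.519 m upgradient of the peak.
√(4πDt) = 19.24 m, giving peak height M/(n_e·A·√(4πDt)) = 53.3/(0.34 × 8.86 × 19.24) = 0.9196 kg/m³.
(x−vt)²/(4Dt) = (-6.519)²/(4 × 1.12 × 26.3) = 0.3607; exp(−0.3607) = 0.6972.
C = 0.9196 × 0.6972 = 0.641 kg/m³.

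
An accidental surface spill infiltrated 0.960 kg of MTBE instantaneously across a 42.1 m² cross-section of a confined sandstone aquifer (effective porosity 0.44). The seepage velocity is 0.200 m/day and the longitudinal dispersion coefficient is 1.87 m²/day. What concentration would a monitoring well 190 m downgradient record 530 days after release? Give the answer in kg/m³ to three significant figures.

7.83e-05 kg/m³

For an instantaneous plane source, C(x,t) = M/(n_e·A·√(4πDt)) · exp(−(x−vt)²/(4Dt)), with n_e·A the pore (flow) area.
Plume center vt = 0.200 × 530 = 106 m, so the well at 190 m is 84 m downgradient of the peak.
√(4πDt) = 111.6 m, giving peak height M/(n_e·A·√(4πDt)) = 0.960/(0.44 × 42.1 × 111.6) = 0.0004644 kg/m³.
(x−vt)²/(4Dt) = (84)²/(4 × 1.87 × 530) = 1.780; exp(−1.780) = 0.1686.
C = 0.0004644 × 0.1686 = 7.83e-05 kg/m³.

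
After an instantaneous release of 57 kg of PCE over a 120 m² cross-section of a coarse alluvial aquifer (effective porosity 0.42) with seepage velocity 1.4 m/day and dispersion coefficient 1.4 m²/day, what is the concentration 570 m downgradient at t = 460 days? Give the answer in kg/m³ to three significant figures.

0.00150 kg/m³

For an instantaneous plane source, C(x,t) = M/(n_e·A·√(4πDt)) · exp(−(x−vt)²/(4Dt)), with n_e·A the pore (flow) area.
Plume center vt = 1.4 × 460 = 644 m, so the well at 570 m is 74 m upgradient of the peak.
√(4πDt) = 89.96 m, giving peak height M/(n_e·A·√(4πDt)) = 57/(0.42 × 120 × 89.96) = 0.01257 kg/m³.
(x−vt)²/(4Dt) = (-74)²/(4 × 1.4 × 460) = 2.126; exp(−2.126) = 0.1193.
C = 0.01257 × 0.1193 = 0.00150 kg/m³.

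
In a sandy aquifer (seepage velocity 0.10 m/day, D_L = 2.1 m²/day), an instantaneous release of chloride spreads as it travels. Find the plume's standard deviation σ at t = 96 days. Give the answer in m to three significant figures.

Dispersive spreading gives a Gaussian with σ² = 2Dt; advection only shifts the center.
σ = √(2 × 2.1 × 96) = 20.1 m.

20.1 m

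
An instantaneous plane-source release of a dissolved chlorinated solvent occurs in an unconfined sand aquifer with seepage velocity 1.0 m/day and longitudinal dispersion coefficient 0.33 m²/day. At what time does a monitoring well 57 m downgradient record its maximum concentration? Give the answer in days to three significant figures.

For the 1D instantaneous-source solution, setting ∂C/∂t = 0 at fixed x gives v²t² + 2Dt − x² = 0, so t = (√(D² + v²x²) − D)/v².
√(D² + v²x²) = √(0.33² + 1.0² × 57²) = 57.00; v² = 1.
t = (57.00 − 0.33)/1 = 56.7 days (vs. the pure-advection estimate x/v = 57.0 d).

56.7 days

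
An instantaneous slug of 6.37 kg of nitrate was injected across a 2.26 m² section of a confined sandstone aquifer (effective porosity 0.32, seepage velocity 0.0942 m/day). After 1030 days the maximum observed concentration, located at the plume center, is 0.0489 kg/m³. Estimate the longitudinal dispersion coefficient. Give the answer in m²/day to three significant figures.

2.51 m²/day

At the plume center C_max = M/(n_e·A·√(4πDt)), so D = M²/(4πt·(n_e·A·C_max)²).
n_e·A·C_max = 0.32 × 2.26 × 0.0489 = 0.03536 kg/m.
D = 6.37²/(4π × 1030 × 0.03536²) = 2.51 m²/day.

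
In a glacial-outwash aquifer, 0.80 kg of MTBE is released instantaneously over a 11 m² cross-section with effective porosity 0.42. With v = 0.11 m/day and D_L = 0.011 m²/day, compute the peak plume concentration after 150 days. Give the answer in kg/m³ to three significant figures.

0.0380 kg/m³

The peak of an instantaneous 1D plume sits at x = vt; there the Gaussian factor is 1 and C_max = M/(n_e·A·√(4πDt)), where n_e·A is the pore area the mass is dissolved in.
√(4πDt) = √(4π × 0.011 × 150) = 4.554 m, so C_max = 0.80/(0.42 × 11 × 4.554) = 0.0380 kg/m³.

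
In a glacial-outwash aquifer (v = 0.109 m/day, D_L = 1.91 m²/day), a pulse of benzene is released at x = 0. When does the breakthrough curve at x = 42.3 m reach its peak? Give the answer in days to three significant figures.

259 days

For the 1D instantaneous-source solution, setting ∂C/∂t = 0 at fixed x gives v²t² + 2Dt − x² = 0, so t = (√(D² + v²x²) − D)/v².
√(D² + v²x²) = √(1.91² + 0.109² × 42.3²) = 4.991; v² = 0.011881.
t = (4.991 − 1.91)/0.011881 = 259 days (vs. the pure-advection estimate x/v = 388 d).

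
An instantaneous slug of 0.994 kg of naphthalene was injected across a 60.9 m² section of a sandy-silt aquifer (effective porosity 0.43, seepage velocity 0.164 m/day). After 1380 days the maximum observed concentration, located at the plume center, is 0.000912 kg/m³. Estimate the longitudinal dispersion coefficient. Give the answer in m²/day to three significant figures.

0.0999 m²/day

At the plume center C_max = M/(n_e·A·√(4πDt)), so D = M²/(4πt·(n_e·A·C_max)²).
n_e·A·C_max = 0.43 × 60.9 × 0.000912 = 0.02388 kg/m.
D = 0.994²/(4π × 1380 × 0.02388²) = 0.0999 m²/day.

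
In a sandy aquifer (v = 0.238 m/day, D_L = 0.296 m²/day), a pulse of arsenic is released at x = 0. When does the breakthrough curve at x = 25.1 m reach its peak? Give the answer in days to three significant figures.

100 days

For the 1D instantaneous-source solution, setting ∂C/∂t = 0 at fixed x gives v²t² + 2Dt − x² = 0, so t = (√(D² + v²x²) − D)/v².
√(D² + v²x²) = √(0.296² + 0.238² × 25.1²) = 5.981; v² = 0.056644.
t = (5.981 − 0.296)/0.056644 = 100 days (vs. the pure-advection estimate x/v = 105 d).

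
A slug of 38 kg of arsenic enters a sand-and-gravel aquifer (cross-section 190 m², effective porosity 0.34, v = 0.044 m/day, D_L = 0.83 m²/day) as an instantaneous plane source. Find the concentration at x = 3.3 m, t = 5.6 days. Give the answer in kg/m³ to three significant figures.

0.0466 kg/m³

For an instantaneous plane source, C(x,t) = M/(n_e·A·√(4πDt)) · exp(−(x−vt)²/(4Dt)), with n_e·A the pore (flow) area.
Plume center vt = 0.044 × 5.6 = 0.2464 m, so the well at 3.3 m is 3.0536 m downgradient of the peak.
√(4πDt) = 7.643 m, giving peak height M/(n_e·A·√(4πDt)) = 38/(0.34 × 190 × 7.643) = 0.07696 kg/m³.
(x−vt)²/(4Dt) = (3.0536)²/(4 × 0.83 × 5.6) = 0.5015; exp(−0.5015) = 0.6056.
C = 0.07696 × 0.6056 = 0.0466 kg/m³.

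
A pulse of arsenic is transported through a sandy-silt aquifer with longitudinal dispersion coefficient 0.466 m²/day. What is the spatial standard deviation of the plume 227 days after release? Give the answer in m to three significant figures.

14.5 m

Dispersive spreading gives a Gaussian with σ² = 2Dt; advection only shifts the center.
σ = √(2 × 0.466 × 227) = 14.5 m.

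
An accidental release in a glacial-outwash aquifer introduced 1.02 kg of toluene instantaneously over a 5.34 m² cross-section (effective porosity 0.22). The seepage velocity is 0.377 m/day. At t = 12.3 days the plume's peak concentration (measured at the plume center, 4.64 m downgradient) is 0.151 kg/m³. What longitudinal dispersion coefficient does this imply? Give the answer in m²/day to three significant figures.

At the plume center C_max = M/(n_e·A·√(4πDt)), so D = M²/(4πt·(n_e·A·C_max)²).
n_e·A·C_max = 0.22 × 5.34 × 0.151 = 0.1774 kg/m.
D = 1.02²/(4π × 12.3 × 0.1774²) = 0.214 m²/day.

0.214 m²/day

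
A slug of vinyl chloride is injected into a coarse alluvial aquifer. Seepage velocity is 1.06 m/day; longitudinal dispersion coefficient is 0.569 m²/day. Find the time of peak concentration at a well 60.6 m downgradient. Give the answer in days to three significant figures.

For the 1D instantaneous-source solution, setting ∂C/∂t = 0 at fixed x gives v²t² + 2Dt − x² = 0, so t = (√(D² + v²x²) − D)/v².
√(D² + v²x²) = √(0.569² + 1.06² × 60.6²) = 64.24; v² = 1.1236.
t = (64.24 − 0.569)/1.1236 = 56.7 days (vs. the pure-advection estimate x/v = 57.2 d).

56.7 days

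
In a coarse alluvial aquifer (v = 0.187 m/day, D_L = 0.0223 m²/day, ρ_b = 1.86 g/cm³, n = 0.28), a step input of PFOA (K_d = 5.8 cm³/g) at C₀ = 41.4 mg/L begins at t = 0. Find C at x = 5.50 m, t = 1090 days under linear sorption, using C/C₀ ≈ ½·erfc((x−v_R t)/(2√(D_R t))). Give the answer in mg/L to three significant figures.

15.7 mg/L

Retardation factor R = 1 + ρ_b·K_d/n = 1 + 1.86 × 5.8/0.28 = 39.53.
Sorption retards both mechanisms: v_R = v/R = 0.004731 m/day, D_R = D/R = 0.0005641 m²/day.
v_R·t = 0.004731 × 1090 = 5.15679 m; 2√(D_R t) = 1.568 m; argument = (5.50 − 5.15679)/1.568 = 0.2189.
C = C₀ × ½·erfc(0.2189) = 41.4 × 0.3784 = 15.7 mg/L.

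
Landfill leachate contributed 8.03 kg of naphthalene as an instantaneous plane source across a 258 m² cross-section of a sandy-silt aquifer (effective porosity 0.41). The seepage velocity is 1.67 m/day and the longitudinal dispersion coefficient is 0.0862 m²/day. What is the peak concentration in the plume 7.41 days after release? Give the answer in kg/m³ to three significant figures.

The peak of an instantaneous 1D plume sits at x = vt; there the Gaussian factor is 1 and C_max = M/(n_e·A·√(4πDt)), where n_e·A is the pore area the mass is dissolved in.
√(4πDt) = √(4π × 0.0862 × 7.41) = 2.833 m, so C_max = 8.03/(0.41 × 258 × 2.833) = 0.0268 kg/m³.

0.0268 kg/m³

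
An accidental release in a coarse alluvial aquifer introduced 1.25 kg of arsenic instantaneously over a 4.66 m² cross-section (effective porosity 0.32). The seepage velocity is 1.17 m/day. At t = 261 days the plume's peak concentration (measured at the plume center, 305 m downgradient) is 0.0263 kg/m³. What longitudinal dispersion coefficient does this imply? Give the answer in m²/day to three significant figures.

At the plume center C_max = M/(n_e·A·√(4πDt)), so D = M²/(4πt·(n_e·A·C_max)²).
n_e·A·C_max = 0.32 × 4.66 × 0.0263 = 0.03922 kg/m.
D = 1.25²/(4π × 261 × 0.03922²) = 0.310 m²/day.

0.310 m²/day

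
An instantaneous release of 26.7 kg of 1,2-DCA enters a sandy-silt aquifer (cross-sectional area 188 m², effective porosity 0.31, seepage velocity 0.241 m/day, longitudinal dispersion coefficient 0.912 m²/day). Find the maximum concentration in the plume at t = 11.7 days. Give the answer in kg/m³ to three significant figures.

The peak of an instantaneous 1D plume sits at x = vt; there the Gaussian factor is 1 and C_max = M/(n_e·A·√(4πDt)), where n_e·A is the pore area the mass is dissolved in.
√(4πDt) = √(4π × 0.912 × 11.7) = 11.58 m, so C_max = 26.7/(0.31 × 188 × 11.58) = 0.0396 kg/m³.

0.0396 kg/m³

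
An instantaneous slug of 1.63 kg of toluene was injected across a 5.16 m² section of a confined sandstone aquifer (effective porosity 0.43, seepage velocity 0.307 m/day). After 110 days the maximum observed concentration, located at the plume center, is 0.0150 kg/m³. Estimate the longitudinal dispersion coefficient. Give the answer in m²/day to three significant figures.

1.74 m²/day

At the plume center C_max = M/(n_e·A·√(4πDt)), so D = M²/(4πt·(n_e·A·C_max)²).
n_e·A·C_max = 0.43 × 5.16 × 0.0150 = 0.03328 kg/m.
D = 1.63²/(4π × 110 × 0.03328²) = 1.74 m²/day.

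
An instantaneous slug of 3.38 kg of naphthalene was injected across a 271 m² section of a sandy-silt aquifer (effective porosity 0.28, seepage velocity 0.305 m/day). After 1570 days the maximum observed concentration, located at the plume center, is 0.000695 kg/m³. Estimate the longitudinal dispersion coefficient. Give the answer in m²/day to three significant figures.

0.208 m²/day

At the plume center C_max = M/(n_e·A·√(4πDt)), so D = M²/(4πt·(n_e·A·C_max)²).
n_e·A·C_max = 0.28 × 271 × 0.000695 = 0.05274 kg/m.
D = 3.38²/(4π × 1570 × 0.05274²) = 0.208 m²/day.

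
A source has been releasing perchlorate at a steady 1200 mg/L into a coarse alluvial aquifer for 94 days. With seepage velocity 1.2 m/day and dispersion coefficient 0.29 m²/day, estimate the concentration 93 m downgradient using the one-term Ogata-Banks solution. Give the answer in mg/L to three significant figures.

1200 mg/L

For a continuous step input, C/C₀ ≈ ½·erfc((x−vt)/(2√(Dt))).
vt = 1.2 × 94 = 112.8 m and 2√(Dt) = 2√(0.29 × 94) = 10.44 m.
Argument (x−vt)/(2√(Dt)) = (93 − 112.8)/10.44 = -1.897; ½·erfc(-1.897) = 0.9963.
C = 1200 × 0.9963 = 1200 mg/L.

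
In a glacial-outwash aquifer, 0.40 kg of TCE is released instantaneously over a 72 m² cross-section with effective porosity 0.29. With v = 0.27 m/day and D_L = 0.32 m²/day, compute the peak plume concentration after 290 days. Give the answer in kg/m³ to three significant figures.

The peak of an instantaneous 1D plume sits at x = vt; there the Gaussian factor is 1 and C_max = M/(n_e·A·√(4πDt)), where n_e·A is the pore area the mass is dissolved in.
√(4πDt) = √(4π × 0.32 × 290) = 34.15 m, so C_max = 0.40/(0.29 × 72 × 34.15) = 0.000561 kg/m³.

0.000561 kg/m³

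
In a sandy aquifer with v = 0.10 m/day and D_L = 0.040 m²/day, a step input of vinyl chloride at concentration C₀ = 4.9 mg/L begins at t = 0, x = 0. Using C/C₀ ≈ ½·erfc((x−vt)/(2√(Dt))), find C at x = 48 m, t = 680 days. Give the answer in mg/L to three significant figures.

For a continuous step input, C/C₀ ≈ ½·erfc((x−vt)/(2√(Dt))).
vt = 0.10 × 680 = 68 m and 2√(Dt) = 2√(0.040 × 680) = 10.43 m.
Argument (x−vt)/(2√(Dt)) = (48 − 68)/10.43 = -1.918; ½·erfc(-1.918) = 0.9967.
C = 4.9 × 0.9967 = 4.88 mg/L.

4.88 mg/L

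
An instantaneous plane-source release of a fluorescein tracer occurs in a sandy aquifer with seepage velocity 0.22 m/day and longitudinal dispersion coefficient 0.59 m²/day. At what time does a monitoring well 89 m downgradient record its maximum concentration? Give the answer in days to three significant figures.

For the 1D instantaneous-source solution, setting ∂C/∂t = 0 at fixed x gives v²t² + 2Dt − x² = 0, so t = (√(D² + v²x²) − D)/v².
√(D² + v²x²) = √(0.59² + 0.22² × 89²) = 19.59; v² = 0.0484.
t = (19.59 − 0.59)/0.0484 = 393 days (vs. the pure-advection estimate x/v = 405 d).

393 days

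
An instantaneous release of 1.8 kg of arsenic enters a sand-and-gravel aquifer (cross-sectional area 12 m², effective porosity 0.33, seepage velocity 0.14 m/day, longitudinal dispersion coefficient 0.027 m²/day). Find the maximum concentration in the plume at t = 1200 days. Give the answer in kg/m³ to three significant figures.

0.0225 kg/m³

The peak of an instantaneous 1D plume sits at x = vt; there the Gaussian factor is 1 and C_max = M/(n_e·A·√(4πDt)), where n_e·A is the pore area the mass is dissolved in.
√(4πDt) = √(4π × 0.027 × 1200) = 20.18 m, so C_max = 1.8/(0.33 × 12 × 20.18) = 0.0225 kg/m³.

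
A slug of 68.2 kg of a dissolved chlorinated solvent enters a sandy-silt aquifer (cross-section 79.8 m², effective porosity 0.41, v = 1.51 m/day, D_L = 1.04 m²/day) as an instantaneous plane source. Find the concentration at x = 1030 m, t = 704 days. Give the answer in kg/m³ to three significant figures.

0.0150 kg/m³

For an instantaneous plane source, C(x,t) = M/(n_e·A·√(4πDt)) · exp(−(x−vt)²/(4Dt)), with n_e·A the pore (flow) area.
Plume center vt = 1.51 × 704 = 1063.04 m, so the well at 1030 m is 33.04 m upgradient of the peak.
√(4πDt) = 95.92 m, giving peak height M/(n_e·A·√(4πDt)) = 68.2/(0.41 × 79.8 × 95.92) = 0.02173 kg/m³.
(x−vt)²/(4Dt) = (-33.04)²/(4 × 1.04 × 704) = 0.3727; exp(−0.3727) = 0.6889.
C = 0.02173 × 0.6889 = 0.0150 kg/m³.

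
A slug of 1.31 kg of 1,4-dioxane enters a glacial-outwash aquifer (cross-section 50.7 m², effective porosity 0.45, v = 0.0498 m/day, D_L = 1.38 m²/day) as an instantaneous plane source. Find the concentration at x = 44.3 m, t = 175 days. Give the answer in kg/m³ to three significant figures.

For an instantaneous plane source, C(x,t) = M/(n_e·A·√(4πDt)) · exp(−(x−vt)²/(4Dt)), with n_e·A the pore (flow) area.
Plume center vt = 0.0498 × 175 = 8.715 m, so the well at 44.3 m is 35.585 m downgradient of the peak.
√(4πDt) = 55.09 m, giving peak height M/(n_e·A·√(4πDt)) = 1.31/(0.45 × 50.7 × 55.09) = 0.001042 kg/m³.
(x−vt)²/(4Dt) = (35.585)²/(4 × 1.38 × 175) = 1.311; exp(−1.311) = 0.2696.
C = 0.001042 × 0.2696 = 0.000281 kg/m³.

0.000281 kg/m³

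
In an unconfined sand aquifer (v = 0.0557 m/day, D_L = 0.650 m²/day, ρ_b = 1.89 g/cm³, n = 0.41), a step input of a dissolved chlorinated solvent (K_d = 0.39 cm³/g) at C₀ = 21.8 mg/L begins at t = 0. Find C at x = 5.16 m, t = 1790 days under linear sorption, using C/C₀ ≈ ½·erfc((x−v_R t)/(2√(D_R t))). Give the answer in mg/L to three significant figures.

Retardation factor R = 1 + ρ_b·K_d/n = 1 + 1.89 × 0.39/0.41 = 2.798.
Sorption retards both mechanisms: v_R = v/R = 0.01991 m/day, D_R = D/R = 0.2323 m²/day.
v_R·t = 0.01991 × 1790 = 35.6389 m; 2√(D_R t) = 40.78 m; argument = (5.16 − 35.6389)/40.78 = -0.7474.
C = C₀ × ½·erfc(-0.7474) = 21.8 × 0.8547 = 18.6 mg/L.

18.6 mg/L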